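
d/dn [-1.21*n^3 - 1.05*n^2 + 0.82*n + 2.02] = -3.63*n^2 - 2.1*n + 0.82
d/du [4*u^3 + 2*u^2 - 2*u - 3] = 12*u^2 + 4*u - 2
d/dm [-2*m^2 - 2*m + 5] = -4*m - 2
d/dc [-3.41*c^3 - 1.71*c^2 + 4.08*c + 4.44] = -10.23*c^2 - 3.42*c + 4.08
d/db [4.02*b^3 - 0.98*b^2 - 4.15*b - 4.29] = 12.06*b^2 - 1.96*b - 4.15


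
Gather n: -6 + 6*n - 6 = 6*n - 12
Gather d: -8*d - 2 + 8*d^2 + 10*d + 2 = 8*d^2 + 2*d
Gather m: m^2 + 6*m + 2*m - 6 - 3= m^2 + 8*m - 9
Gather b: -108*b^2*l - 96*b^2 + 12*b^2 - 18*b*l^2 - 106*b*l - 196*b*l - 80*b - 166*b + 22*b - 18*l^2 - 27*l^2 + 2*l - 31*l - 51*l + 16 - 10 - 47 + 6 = b^2*(-108*l - 84) + b*(-18*l^2 - 302*l - 224) - 45*l^2 - 80*l - 35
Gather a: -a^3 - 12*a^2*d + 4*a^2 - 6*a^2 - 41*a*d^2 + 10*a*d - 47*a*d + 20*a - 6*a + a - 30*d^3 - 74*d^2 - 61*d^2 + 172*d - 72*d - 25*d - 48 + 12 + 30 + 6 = -a^3 + a^2*(-12*d - 2) + a*(-41*d^2 - 37*d + 15) - 30*d^3 - 135*d^2 + 75*d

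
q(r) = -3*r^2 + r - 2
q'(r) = 1 - 6*r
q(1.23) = -5.31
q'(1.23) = -6.38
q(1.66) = -8.61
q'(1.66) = -8.96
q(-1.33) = -8.64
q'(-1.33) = 8.98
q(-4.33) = -62.58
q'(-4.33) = 26.98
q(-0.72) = -4.28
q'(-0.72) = 5.32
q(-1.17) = -7.28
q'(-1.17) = 8.02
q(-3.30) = -37.97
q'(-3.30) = 20.80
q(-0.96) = -5.72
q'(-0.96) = 6.76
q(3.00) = -26.00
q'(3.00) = -17.00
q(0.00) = -2.00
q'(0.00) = 1.00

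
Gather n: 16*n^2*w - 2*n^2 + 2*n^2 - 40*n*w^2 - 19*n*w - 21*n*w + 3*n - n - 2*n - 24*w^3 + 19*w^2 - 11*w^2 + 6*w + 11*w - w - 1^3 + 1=16*n^2*w + n*(-40*w^2 - 40*w) - 24*w^3 + 8*w^2 + 16*w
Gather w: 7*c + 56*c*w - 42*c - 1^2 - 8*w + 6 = -35*c + w*(56*c - 8) + 5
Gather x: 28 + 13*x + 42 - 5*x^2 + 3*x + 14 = -5*x^2 + 16*x + 84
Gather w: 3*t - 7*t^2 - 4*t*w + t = -7*t^2 - 4*t*w + 4*t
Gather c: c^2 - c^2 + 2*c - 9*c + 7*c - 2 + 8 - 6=0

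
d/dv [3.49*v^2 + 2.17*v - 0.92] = 6.98*v + 2.17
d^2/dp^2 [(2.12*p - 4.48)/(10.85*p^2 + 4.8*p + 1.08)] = ((76.864 - 138.012*p)*(10.85*p^2 + 4.8*p + 1.08) + (2.12*p - 4.48)*(21.7*p + 4.8)*(43.4*p + 9.6))/(10.85*p^2 + 4.8*p + 1.08)^3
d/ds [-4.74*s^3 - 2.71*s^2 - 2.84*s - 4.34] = -14.22*s^2 - 5.42*s - 2.84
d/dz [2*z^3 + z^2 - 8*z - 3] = 6*z^2 + 2*z - 8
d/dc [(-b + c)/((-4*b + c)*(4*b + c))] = (-16*b^2 + 2*b*c - c^2)/(256*b^4 - 32*b^2*c^2 + c^4)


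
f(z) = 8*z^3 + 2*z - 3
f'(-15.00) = 5402.00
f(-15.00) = -27033.00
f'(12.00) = 3458.00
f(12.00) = 13845.00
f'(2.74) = 182.18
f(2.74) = 167.05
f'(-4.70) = 532.16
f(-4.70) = -842.98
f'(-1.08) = 29.99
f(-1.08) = -15.24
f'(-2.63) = 168.01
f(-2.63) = -153.79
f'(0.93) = 22.76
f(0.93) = 5.29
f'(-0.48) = 7.53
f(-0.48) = -4.84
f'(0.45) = 6.86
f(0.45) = -1.37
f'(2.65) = 170.54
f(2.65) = 151.18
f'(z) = 24*z^2 + 2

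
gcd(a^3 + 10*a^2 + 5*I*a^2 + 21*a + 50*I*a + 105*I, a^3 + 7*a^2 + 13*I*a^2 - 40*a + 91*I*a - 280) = a^2 + a*(7 + 5*I) + 35*I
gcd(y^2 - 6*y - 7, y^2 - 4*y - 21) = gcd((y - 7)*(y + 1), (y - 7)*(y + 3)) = y - 7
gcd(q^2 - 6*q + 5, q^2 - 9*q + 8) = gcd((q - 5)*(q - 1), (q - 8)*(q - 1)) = q - 1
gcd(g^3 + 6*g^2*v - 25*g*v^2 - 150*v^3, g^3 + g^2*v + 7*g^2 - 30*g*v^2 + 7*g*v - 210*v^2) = -g^2 - g*v + 30*v^2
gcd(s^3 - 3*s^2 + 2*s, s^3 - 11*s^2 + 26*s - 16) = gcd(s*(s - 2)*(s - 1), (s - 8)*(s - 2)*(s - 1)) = s^2 - 3*s + 2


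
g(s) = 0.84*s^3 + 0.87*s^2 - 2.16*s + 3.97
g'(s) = 2.52*s^2 + 1.74*s - 2.16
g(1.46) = 5.29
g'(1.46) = 5.75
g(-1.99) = 5.09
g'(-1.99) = 4.36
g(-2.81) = -1.73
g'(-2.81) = 12.85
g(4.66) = 97.80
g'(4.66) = 60.67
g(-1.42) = 6.39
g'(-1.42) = 0.45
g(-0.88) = 5.97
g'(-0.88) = -1.74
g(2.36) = 14.76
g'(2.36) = 15.98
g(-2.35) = 2.95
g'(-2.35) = 7.67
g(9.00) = 667.36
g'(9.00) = 217.62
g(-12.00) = -1296.35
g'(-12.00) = 339.84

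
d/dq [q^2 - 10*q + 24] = 2*q - 10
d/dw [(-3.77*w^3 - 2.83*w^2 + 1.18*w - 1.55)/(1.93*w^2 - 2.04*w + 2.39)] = (-7.2761*w^4 + 15.3816*w^3 - 23.5351*w^2 - 7.5444*w - 0.341800000000001)/(3.7249*w^4 - 7.8744*w^3 + 13.387*w^2 - 9.7512*w + 5.7121)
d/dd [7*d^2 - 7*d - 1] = 14*d - 7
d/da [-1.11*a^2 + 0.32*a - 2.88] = 0.32 - 2.22*a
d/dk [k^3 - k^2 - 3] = k*(3*k - 2)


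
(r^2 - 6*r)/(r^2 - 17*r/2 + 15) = 2*r/(2*r - 5)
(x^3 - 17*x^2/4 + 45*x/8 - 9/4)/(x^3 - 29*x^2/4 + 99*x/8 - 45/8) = (x - 2)/(x - 5)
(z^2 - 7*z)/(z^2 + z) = (z - 7)/(z + 1)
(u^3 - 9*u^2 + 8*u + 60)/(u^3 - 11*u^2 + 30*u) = (u + 2)/u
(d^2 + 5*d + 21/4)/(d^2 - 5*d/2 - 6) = (d + 7/2)/(d - 4)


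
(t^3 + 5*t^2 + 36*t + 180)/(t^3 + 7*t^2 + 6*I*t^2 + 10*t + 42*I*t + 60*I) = (t - 6*I)/(t + 2)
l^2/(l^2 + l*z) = l/(l + z)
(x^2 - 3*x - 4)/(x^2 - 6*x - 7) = (x - 4)/(x - 7)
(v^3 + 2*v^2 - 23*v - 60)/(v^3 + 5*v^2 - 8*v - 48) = (v^2 - 2*v - 15)/(v^2 + v - 12)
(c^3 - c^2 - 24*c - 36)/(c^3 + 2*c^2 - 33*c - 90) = (c + 2)/(c + 5)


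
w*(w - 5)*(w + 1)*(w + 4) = w^4 - 21*w^2 - 20*w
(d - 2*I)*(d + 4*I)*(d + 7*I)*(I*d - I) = I*d^4 - 9*d^3 - I*d^3 + 9*d^2 - 6*I*d^2 - 56*d + 6*I*d + 56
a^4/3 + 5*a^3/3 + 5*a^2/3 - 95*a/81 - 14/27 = (a/3 + 1)*(a - 2/3)*(a + 1/3)*(a + 7/3)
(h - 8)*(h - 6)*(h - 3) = h^3 - 17*h^2 + 90*h - 144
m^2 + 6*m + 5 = (m + 1)*(m + 5)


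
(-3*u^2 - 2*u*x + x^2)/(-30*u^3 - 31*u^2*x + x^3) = (-3*u + x)/(-30*u^2 - u*x + x^2)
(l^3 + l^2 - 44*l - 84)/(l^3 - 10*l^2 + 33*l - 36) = (l^3 + l^2 - 44*l - 84)/(l^3 - 10*l^2 + 33*l - 36)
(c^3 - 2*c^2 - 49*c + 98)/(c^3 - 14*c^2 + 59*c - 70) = (c + 7)/(c - 5)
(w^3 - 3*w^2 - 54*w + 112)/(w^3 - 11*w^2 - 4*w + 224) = (w^2 + 5*w - 14)/(w^2 - 3*w - 28)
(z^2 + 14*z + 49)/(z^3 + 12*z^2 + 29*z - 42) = (z + 7)/(z^2 + 5*z - 6)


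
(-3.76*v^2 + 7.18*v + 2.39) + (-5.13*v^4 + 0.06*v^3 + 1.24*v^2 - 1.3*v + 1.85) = -5.13*v^4 + 0.06*v^3 - 2.52*v^2 + 5.88*v + 4.24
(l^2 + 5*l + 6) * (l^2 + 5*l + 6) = l^4 + 10*l^3 + 37*l^2 + 60*l + 36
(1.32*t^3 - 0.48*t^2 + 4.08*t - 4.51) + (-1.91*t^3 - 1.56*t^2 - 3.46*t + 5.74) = -0.59*t^3 - 2.04*t^2 + 0.62*t + 1.23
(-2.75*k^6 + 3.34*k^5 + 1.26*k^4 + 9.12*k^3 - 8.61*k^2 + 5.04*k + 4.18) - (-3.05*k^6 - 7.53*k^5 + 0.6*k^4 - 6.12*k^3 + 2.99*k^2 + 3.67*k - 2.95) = 0.3*k^6 + 10.87*k^5 + 0.66*k^4 + 15.24*k^3 - 11.6*k^2 + 1.37*k + 7.13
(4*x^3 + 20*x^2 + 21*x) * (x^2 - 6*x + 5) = 4*x^5 - 4*x^4 - 79*x^3 - 26*x^2 + 105*x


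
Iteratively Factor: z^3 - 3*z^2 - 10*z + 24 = (z + 3)*(z^2 - 6*z + 8) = (z - 4)*(z + 3)*(z - 2)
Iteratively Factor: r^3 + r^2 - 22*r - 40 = (r + 4)*(r^2 - 3*r - 10) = (r + 2)*(r + 4)*(r - 5)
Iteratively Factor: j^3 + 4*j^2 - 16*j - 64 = (j + 4)*(j^2 - 16) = (j + 4)^2*(j - 4)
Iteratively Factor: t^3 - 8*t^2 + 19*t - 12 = (t - 3)*(t^2 - 5*t + 4) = (t - 4)*(t - 3)*(t - 1)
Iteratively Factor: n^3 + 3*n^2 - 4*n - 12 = (n + 2)*(n^2 + n - 6) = (n - 2)*(n + 2)*(n + 3)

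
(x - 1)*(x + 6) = x^2 + 5*x - 6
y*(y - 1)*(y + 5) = y^3 + 4*y^2 - 5*y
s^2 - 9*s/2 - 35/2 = (s - 7)*(s + 5/2)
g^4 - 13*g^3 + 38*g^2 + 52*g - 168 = (g - 7)*(g - 6)*(g - 2)*(g + 2)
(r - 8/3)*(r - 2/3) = r^2 - 10*r/3 + 16/9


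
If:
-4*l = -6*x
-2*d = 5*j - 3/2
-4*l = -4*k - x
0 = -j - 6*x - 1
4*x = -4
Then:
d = -47/4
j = 5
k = -5/4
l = -3/2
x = -1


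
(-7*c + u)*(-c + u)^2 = -7*c^3 + 15*c^2*u - 9*c*u^2 + u^3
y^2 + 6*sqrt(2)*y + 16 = (y + 2*sqrt(2))*(y + 4*sqrt(2))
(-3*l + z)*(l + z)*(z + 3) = -3*l^2*z - 9*l^2 - 2*l*z^2 - 6*l*z + z^3 + 3*z^2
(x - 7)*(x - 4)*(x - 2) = x^3 - 13*x^2 + 50*x - 56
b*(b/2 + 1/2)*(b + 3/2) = b^3/2 + 5*b^2/4 + 3*b/4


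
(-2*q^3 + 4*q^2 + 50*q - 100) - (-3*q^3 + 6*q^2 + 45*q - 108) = q^3 - 2*q^2 + 5*q + 8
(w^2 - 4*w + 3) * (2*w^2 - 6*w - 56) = 2*w^4 - 14*w^3 - 26*w^2 + 206*w - 168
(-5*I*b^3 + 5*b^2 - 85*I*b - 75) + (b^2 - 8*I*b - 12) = -5*I*b^3 + 6*b^2 - 93*I*b - 87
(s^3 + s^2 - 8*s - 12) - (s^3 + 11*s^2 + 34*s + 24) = -10*s^2 - 42*s - 36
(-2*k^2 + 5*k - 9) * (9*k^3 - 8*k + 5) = -18*k^5 + 45*k^4 - 65*k^3 - 50*k^2 + 97*k - 45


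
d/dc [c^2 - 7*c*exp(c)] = -7*c*exp(c) + 2*c - 7*exp(c)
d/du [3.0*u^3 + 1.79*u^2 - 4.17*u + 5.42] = 9.0*u^2 + 3.58*u - 4.17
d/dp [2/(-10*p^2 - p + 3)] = 2*(20*p + 1)/(10*p^2 + p - 3)^2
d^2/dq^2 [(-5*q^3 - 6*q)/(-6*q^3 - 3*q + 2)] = 6*(126*q^5 + 120*q^4 - 21*q^3 + 114*q^2 + 20*q + 12)/(216*q^9 + 324*q^7 - 216*q^6 + 162*q^5 - 216*q^4 + 99*q^3 - 54*q^2 + 36*q - 8)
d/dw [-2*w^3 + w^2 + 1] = 2*w*(1 - 3*w)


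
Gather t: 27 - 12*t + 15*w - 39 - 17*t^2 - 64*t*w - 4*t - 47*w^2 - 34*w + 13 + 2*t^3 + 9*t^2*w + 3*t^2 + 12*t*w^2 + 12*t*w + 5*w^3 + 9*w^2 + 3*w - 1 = 2*t^3 + t^2*(9*w - 14) + t*(12*w^2 - 52*w - 16) + 5*w^3 - 38*w^2 - 16*w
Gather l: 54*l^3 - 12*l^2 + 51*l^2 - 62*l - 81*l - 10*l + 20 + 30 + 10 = 54*l^3 + 39*l^2 - 153*l + 60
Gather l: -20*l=-20*l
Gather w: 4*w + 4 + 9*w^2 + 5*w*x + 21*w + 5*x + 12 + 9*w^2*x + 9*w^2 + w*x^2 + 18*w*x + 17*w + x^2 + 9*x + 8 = w^2*(9*x + 18) + w*(x^2 + 23*x + 42) + x^2 + 14*x + 24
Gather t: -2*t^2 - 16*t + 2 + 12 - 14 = -2*t^2 - 16*t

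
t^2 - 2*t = t*(t - 2)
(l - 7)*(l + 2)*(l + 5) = l^3 - 39*l - 70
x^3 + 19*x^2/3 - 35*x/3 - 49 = (x - 3)*(x + 7/3)*(x + 7)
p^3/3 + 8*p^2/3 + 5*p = p*(p/3 + 1)*(p + 5)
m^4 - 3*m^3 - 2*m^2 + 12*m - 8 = (m - 2)^2*(m - 1)*(m + 2)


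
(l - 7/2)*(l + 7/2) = l^2 - 49/4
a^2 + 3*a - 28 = (a - 4)*(a + 7)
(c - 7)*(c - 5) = c^2 - 12*c + 35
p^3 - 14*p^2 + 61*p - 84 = (p - 7)*(p - 4)*(p - 3)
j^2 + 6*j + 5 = (j + 1)*(j + 5)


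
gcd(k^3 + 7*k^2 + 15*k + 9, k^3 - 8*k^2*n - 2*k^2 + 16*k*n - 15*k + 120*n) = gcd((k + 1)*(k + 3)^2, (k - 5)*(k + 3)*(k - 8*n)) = k + 3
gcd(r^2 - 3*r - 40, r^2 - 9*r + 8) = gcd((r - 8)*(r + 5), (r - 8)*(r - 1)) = r - 8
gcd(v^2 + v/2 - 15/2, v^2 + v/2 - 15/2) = v^2 + v/2 - 15/2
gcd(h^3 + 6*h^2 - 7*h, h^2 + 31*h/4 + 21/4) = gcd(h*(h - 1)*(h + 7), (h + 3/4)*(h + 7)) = h + 7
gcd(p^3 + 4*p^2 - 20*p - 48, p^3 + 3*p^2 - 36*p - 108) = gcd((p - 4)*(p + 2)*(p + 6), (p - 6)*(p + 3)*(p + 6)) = p + 6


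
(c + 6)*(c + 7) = c^2 + 13*c + 42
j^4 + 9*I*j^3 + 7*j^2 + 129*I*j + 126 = (j - 3*I)*(j - I)*(j + 6*I)*(j + 7*I)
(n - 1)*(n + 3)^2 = n^3 + 5*n^2 + 3*n - 9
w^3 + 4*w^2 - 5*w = w*(w - 1)*(w + 5)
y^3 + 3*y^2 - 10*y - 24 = (y - 3)*(y + 2)*(y + 4)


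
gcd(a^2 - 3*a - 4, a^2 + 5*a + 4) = a + 1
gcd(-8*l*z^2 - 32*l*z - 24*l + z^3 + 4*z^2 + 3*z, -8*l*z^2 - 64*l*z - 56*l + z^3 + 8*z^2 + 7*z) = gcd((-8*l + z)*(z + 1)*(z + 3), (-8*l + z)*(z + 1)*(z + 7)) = -8*l*z - 8*l + z^2 + z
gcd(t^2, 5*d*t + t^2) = t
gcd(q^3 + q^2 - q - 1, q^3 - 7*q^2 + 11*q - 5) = q - 1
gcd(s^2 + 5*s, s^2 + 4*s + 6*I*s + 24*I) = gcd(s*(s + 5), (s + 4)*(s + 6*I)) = 1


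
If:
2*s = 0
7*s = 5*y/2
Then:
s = 0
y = 0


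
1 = 1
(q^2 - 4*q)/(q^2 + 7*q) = (q - 4)/(q + 7)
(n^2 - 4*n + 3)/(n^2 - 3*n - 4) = (-n^2 + 4*n - 3)/(-n^2 + 3*n + 4)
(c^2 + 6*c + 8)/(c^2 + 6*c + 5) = (c^2 + 6*c + 8)/(c^2 + 6*c + 5)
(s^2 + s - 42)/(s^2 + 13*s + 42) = (s - 6)/(s + 6)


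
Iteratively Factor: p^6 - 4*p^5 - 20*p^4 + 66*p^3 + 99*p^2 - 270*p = (p + 3)*(p^5 - 7*p^4 + p^3 + 63*p^2 - 90*p) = (p - 5)*(p + 3)*(p^4 - 2*p^3 - 9*p^2 + 18*p) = (p - 5)*(p - 3)*(p + 3)*(p^3 + p^2 - 6*p) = p*(p - 5)*(p - 3)*(p + 3)*(p^2 + p - 6) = p*(p - 5)*(p - 3)*(p - 2)*(p + 3)*(p + 3)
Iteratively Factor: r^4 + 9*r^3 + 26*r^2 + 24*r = (r + 2)*(r^3 + 7*r^2 + 12*r) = (r + 2)*(r + 3)*(r^2 + 4*r) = (r + 2)*(r + 3)*(r + 4)*(r)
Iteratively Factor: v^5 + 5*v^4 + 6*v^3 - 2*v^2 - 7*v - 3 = (v + 1)*(v^4 + 4*v^3 + 2*v^2 - 4*v - 3) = (v + 1)^2*(v^3 + 3*v^2 - v - 3) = (v + 1)^2*(v + 3)*(v^2 - 1) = (v - 1)*(v + 1)^2*(v + 3)*(v + 1)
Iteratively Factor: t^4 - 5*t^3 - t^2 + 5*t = (t + 1)*(t^3 - 6*t^2 + 5*t) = (t - 5)*(t + 1)*(t^2 - t) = (t - 5)*(t - 1)*(t + 1)*(t)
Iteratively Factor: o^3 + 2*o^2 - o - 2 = (o + 2)*(o^2 - 1) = (o - 1)*(o + 2)*(o + 1)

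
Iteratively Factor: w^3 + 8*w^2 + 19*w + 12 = (w + 1)*(w^2 + 7*w + 12) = (w + 1)*(w + 4)*(w + 3)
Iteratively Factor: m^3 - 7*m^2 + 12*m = (m - 3)*(m^2 - 4*m) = (m - 4)*(m - 3)*(m)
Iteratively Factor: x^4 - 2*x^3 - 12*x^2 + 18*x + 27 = (x - 3)*(x^3 + x^2 - 9*x - 9) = (x - 3)*(x + 3)*(x^2 - 2*x - 3) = (x - 3)^2*(x + 3)*(x + 1)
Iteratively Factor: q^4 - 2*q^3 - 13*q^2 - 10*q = (q - 5)*(q^3 + 3*q^2 + 2*q) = (q - 5)*(q + 1)*(q^2 + 2*q) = q*(q - 5)*(q + 1)*(q + 2)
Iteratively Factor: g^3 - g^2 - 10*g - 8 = (g - 4)*(g^2 + 3*g + 2) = (g - 4)*(g + 2)*(g + 1)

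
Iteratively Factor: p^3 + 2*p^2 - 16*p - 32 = (p + 2)*(p^2 - 16) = (p - 4)*(p + 2)*(p + 4)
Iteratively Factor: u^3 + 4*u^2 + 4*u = (u + 2)*(u^2 + 2*u) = (u + 2)^2*(u)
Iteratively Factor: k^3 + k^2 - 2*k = (k - 1)*(k^2 + 2*k) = (k - 1)*(k + 2)*(k)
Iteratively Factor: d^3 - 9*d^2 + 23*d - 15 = (d - 3)*(d^2 - 6*d + 5) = (d - 3)*(d - 1)*(d - 5)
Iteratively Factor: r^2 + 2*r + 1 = (r + 1)*(r + 1)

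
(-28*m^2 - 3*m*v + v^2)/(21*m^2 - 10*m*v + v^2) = (4*m + v)/(-3*m + v)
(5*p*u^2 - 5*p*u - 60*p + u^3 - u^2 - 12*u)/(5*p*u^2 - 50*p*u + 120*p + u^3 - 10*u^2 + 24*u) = (u + 3)/(u - 6)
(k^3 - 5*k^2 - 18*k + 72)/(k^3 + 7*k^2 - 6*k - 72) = (k - 6)/(k + 6)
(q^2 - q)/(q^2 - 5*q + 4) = q/(q - 4)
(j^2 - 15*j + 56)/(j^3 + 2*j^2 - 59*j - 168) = (j - 7)/(j^2 + 10*j + 21)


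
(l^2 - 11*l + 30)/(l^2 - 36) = (l - 5)/(l + 6)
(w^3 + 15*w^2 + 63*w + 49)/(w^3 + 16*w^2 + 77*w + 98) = (w + 1)/(w + 2)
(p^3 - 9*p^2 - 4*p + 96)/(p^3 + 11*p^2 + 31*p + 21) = (p^2 - 12*p + 32)/(p^2 + 8*p + 7)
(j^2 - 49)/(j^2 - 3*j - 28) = (j + 7)/(j + 4)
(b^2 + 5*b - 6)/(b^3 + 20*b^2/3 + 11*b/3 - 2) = 3*(b - 1)/(3*b^2 + 2*b - 1)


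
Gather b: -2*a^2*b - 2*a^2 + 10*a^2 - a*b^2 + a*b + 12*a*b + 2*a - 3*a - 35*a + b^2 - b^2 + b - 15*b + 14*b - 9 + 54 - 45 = 8*a^2 - a*b^2 - 36*a + b*(-2*a^2 + 13*a)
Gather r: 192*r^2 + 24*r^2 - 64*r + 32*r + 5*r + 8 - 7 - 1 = 216*r^2 - 27*r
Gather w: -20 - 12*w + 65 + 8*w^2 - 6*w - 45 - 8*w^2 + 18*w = 0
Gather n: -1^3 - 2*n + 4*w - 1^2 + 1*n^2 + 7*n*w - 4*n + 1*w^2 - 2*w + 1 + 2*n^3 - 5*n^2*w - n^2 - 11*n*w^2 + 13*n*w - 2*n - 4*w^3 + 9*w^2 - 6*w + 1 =2*n^3 - 5*n^2*w + n*(-11*w^2 + 20*w - 8) - 4*w^3 + 10*w^2 - 4*w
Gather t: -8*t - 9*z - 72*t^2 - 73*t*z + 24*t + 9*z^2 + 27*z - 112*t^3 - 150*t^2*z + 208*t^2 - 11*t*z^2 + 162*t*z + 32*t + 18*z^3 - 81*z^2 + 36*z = -112*t^3 + t^2*(136 - 150*z) + t*(-11*z^2 + 89*z + 48) + 18*z^3 - 72*z^2 + 54*z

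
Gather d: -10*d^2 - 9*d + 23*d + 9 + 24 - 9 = -10*d^2 + 14*d + 24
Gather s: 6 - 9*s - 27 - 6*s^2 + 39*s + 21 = -6*s^2 + 30*s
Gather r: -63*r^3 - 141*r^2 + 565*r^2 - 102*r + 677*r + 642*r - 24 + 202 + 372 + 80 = -63*r^3 + 424*r^2 + 1217*r + 630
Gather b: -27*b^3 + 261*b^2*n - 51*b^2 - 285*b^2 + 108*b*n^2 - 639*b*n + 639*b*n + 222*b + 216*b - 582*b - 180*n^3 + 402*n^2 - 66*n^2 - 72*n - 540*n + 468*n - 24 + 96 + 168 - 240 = -27*b^3 + b^2*(261*n - 336) + b*(108*n^2 - 144) - 180*n^3 + 336*n^2 - 144*n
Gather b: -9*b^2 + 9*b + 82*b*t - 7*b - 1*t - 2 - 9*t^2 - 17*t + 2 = -9*b^2 + b*(82*t + 2) - 9*t^2 - 18*t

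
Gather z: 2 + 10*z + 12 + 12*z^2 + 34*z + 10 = 12*z^2 + 44*z + 24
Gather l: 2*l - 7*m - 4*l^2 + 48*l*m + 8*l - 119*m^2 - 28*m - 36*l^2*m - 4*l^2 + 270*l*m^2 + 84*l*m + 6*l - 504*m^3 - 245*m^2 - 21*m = l^2*(-36*m - 8) + l*(270*m^2 + 132*m + 16) - 504*m^3 - 364*m^2 - 56*m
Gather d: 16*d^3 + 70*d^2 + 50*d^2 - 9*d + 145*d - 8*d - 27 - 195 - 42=16*d^3 + 120*d^2 + 128*d - 264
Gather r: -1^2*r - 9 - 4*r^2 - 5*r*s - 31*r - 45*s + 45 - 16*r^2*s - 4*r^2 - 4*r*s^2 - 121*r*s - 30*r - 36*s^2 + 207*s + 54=r^2*(-16*s - 8) + r*(-4*s^2 - 126*s - 62) - 36*s^2 + 162*s + 90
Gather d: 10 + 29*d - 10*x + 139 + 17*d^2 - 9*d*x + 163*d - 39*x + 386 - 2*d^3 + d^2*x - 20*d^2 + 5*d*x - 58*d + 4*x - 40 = -2*d^3 + d^2*(x - 3) + d*(134 - 4*x) - 45*x + 495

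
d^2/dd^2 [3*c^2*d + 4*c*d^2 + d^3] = 8*c + 6*d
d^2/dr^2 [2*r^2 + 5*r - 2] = 4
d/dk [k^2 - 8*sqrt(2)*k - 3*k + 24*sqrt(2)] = 2*k - 8*sqrt(2) - 3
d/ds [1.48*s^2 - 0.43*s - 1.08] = 2.96*s - 0.43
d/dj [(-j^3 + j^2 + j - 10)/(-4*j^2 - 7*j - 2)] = (4*j^4 + 14*j^3 + 3*j^2 - 84*j - 72)/(16*j^4 + 56*j^3 + 65*j^2 + 28*j + 4)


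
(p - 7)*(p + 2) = p^2 - 5*p - 14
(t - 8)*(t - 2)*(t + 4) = t^3 - 6*t^2 - 24*t + 64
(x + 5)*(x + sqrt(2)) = x^2 + sqrt(2)*x + 5*x + 5*sqrt(2)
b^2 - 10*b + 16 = (b - 8)*(b - 2)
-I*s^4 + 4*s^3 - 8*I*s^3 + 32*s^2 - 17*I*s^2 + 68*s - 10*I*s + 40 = (s + 2)*(s + 5)*(s + 4*I)*(-I*s - I)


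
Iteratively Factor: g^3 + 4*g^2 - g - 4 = (g + 4)*(g^2 - 1) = (g - 1)*(g + 4)*(g + 1)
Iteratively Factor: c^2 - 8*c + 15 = (c - 5)*(c - 3)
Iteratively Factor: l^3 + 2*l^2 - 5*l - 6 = (l - 2)*(l^2 + 4*l + 3) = (l - 2)*(l + 3)*(l + 1)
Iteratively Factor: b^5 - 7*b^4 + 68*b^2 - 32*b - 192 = (b - 3)*(b^4 - 4*b^3 - 12*b^2 + 32*b + 64) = (b - 4)*(b - 3)*(b^3 - 12*b - 16) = (b - 4)^2*(b - 3)*(b^2 + 4*b + 4) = (b - 4)^2*(b - 3)*(b + 2)*(b + 2)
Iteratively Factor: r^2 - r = (r)*(r - 1)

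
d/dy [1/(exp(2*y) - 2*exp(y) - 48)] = 2*(1 - exp(y))*exp(y)/(-exp(2*y) + 2*exp(y) + 48)^2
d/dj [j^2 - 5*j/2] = 2*j - 5/2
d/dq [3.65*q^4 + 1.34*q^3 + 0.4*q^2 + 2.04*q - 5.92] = 14.6*q^3 + 4.02*q^2 + 0.8*q + 2.04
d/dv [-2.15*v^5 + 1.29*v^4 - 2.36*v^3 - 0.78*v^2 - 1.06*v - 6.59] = -10.75*v^4 + 5.16*v^3 - 7.08*v^2 - 1.56*v - 1.06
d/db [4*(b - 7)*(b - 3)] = 8*b - 40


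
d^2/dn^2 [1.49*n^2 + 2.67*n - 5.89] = 2.98000000000000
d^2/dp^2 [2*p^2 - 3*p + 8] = 4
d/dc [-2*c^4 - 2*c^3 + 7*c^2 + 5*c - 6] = -8*c^3 - 6*c^2 + 14*c + 5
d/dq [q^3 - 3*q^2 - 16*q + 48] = 3*q^2 - 6*q - 16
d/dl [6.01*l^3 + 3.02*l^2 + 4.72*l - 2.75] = 18.03*l^2 + 6.04*l + 4.72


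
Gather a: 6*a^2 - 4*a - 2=6*a^2 - 4*a - 2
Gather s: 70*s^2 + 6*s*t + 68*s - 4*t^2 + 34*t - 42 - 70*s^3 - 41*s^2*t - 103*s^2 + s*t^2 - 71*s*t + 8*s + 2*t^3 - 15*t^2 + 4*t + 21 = -70*s^3 + s^2*(-41*t - 33) + s*(t^2 - 65*t + 76) + 2*t^3 - 19*t^2 + 38*t - 21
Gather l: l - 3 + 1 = l - 2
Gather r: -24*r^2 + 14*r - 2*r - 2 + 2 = -24*r^2 + 12*r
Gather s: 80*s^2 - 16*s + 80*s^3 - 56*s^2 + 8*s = 80*s^3 + 24*s^2 - 8*s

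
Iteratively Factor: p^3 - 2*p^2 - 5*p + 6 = (p + 2)*(p^2 - 4*p + 3) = (p - 3)*(p + 2)*(p - 1)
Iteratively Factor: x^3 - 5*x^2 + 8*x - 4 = (x - 2)*(x^2 - 3*x + 2) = (x - 2)^2*(x - 1)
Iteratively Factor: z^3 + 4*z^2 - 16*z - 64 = (z + 4)*(z^2 - 16) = (z + 4)^2*(z - 4)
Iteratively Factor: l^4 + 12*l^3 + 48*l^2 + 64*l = (l + 4)*(l^3 + 8*l^2 + 16*l) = (l + 4)^2*(l^2 + 4*l) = (l + 4)^3*(l)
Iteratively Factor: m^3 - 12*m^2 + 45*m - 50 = (m - 2)*(m^2 - 10*m + 25) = (m - 5)*(m - 2)*(m - 5)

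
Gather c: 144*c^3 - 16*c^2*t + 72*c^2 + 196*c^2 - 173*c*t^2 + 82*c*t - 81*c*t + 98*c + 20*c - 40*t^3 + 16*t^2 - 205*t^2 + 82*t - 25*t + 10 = 144*c^3 + c^2*(268 - 16*t) + c*(-173*t^2 + t + 118) - 40*t^3 - 189*t^2 + 57*t + 10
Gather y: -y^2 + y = -y^2 + y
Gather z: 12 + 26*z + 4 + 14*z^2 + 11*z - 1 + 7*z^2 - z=21*z^2 + 36*z + 15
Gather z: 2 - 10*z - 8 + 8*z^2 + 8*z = 8*z^2 - 2*z - 6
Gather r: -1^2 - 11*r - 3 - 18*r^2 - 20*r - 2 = -18*r^2 - 31*r - 6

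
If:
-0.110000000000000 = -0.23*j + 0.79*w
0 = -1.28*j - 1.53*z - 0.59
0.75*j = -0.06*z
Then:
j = 0.03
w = -0.13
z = -0.41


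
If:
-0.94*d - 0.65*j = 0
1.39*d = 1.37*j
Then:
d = 0.00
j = 0.00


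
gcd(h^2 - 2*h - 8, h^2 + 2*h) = h + 2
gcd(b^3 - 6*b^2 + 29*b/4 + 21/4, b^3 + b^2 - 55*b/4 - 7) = b^2 - 3*b - 7/4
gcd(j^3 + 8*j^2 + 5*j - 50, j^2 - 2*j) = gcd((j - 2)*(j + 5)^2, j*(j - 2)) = j - 2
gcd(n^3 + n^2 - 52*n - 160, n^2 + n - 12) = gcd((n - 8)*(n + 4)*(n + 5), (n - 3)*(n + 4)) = n + 4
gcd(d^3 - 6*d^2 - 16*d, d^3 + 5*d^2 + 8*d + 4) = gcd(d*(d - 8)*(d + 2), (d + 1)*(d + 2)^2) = d + 2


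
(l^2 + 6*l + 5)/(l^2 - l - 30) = (l + 1)/(l - 6)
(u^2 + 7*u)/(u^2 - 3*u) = (u + 7)/(u - 3)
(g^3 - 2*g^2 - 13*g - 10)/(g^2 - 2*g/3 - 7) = 3*(-g^3 + 2*g^2 + 13*g + 10)/(-3*g^2 + 2*g + 21)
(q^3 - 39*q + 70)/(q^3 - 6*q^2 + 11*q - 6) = (q^2 + 2*q - 35)/(q^2 - 4*q + 3)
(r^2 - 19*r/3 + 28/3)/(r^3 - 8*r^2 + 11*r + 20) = (r - 7/3)/(r^2 - 4*r - 5)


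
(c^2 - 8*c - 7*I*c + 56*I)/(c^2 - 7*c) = (c^2 - 8*c - 7*I*c + 56*I)/(c*(c - 7))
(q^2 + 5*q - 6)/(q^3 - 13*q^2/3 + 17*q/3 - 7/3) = 3*(q + 6)/(3*q^2 - 10*q + 7)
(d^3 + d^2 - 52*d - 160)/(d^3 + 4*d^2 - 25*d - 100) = (d - 8)/(d - 5)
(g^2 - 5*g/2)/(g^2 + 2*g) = (g - 5/2)/(g + 2)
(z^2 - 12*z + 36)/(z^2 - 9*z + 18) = (z - 6)/(z - 3)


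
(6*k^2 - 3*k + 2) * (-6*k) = -36*k^3 + 18*k^2 - 12*k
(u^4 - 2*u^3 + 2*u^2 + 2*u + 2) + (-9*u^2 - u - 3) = u^4 - 2*u^3 - 7*u^2 + u - 1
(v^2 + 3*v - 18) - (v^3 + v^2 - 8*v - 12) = -v^3 + 11*v - 6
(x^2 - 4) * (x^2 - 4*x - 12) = x^4 - 4*x^3 - 16*x^2 + 16*x + 48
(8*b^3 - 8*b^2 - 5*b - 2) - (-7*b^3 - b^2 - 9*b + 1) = 15*b^3 - 7*b^2 + 4*b - 3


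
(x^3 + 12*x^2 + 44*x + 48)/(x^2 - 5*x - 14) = (x^2 + 10*x + 24)/(x - 7)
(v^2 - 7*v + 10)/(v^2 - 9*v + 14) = (v - 5)/(v - 7)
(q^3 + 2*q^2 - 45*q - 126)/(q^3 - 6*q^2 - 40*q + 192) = (q^2 - 4*q - 21)/(q^2 - 12*q + 32)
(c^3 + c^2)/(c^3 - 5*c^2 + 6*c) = c*(c + 1)/(c^2 - 5*c + 6)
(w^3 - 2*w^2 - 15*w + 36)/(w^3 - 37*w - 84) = (w^2 - 6*w + 9)/(w^2 - 4*w - 21)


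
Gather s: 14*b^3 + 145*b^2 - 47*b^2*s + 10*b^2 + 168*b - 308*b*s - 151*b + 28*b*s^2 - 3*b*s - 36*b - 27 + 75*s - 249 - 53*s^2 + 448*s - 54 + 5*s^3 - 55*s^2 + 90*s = 14*b^3 + 155*b^2 - 19*b + 5*s^3 + s^2*(28*b - 108) + s*(-47*b^2 - 311*b + 613) - 330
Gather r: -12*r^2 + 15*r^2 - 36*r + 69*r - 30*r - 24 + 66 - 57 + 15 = 3*r^2 + 3*r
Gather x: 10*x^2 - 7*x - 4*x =10*x^2 - 11*x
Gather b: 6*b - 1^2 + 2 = 6*b + 1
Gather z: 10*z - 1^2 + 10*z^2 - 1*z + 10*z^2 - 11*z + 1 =20*z^2 - 2*z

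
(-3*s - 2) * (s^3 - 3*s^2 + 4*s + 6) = -3*s^4 + 7*s^3 - 6*s^2 - 26*s - 12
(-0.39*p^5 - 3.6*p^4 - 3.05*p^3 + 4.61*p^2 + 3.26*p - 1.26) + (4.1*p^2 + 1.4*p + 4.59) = -0.39*p^5 - 3.6*p^4 - 3.05*p^3 + 8.71*p^2 + 4.66*p + 3.33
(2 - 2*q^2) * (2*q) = -4*q^3 + 4*q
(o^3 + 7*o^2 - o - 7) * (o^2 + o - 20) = o^5 + 8*o^4 - 14*o^3 - 148*o^2 + 13*o + 140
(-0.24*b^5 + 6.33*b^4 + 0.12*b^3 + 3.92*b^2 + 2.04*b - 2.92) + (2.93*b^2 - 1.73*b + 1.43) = -0.24*b^5 + 6.33*b^4 + 0.12*b^3 + 6.85*b^2 + 0.31*b - 1.49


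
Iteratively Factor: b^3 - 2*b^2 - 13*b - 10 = (b + 2)*(b^2 - 4*b - 5) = (b - 5)*(b + 2)*(b + 1)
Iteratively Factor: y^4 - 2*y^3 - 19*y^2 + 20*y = (y - 1)*(y^3 - y^2 - 20*y) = (y - 1)*(y + 4)*(y^2 - 5*y) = (y - 5)*(y - 1)*(y + 4)*(y)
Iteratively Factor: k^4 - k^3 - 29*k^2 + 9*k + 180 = (k + 4)*(k^3 - 5*k^2 - 9*k + 45) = (k - 3)*(k + 4)*(k^2 - 2*k - 15) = (k - 5)*(k - 3)*(k + 4)*(k + 3)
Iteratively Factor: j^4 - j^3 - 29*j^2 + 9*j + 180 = (j - 3)*(j^3 + 2*j^2 - 23*j - 60) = (j - 3)*(j + 4)*(j^2 - 2*j - 15) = (j - 5)*(j - 3)*(j + 4)*(j + 3)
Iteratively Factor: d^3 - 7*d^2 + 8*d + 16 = (d - 4)*(d^2 - 3*d - 4) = (d - 4)*(d + 1)*(d - 4)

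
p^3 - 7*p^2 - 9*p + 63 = (p - 7)*(p - 3)*(p + 3)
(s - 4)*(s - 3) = s^2 - 7*s + 12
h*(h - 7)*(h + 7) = h^3 - 49*h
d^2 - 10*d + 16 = (d - 8)*(d - 2)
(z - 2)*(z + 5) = z^2 + 3*z - 10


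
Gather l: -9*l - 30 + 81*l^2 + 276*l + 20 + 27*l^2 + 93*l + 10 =108*l^2 + 360*l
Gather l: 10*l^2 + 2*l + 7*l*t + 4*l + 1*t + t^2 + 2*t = 10*l^2 + l*(7*t + 6) + t^2 + 3*t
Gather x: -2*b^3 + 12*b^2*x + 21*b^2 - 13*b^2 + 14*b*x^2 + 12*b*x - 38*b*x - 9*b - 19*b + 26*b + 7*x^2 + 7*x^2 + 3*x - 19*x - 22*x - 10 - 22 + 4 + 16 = -2*b^3 + 8*b^2 - 2*b + x^2*(14*b + 14) + x*(12*b^2 - 26*b - 38) - 12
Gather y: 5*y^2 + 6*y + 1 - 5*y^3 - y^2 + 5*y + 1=-5*y^3 + 4*y^2 + 11*y + 2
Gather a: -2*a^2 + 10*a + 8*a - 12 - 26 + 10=-2*a^2 + 18*a - 28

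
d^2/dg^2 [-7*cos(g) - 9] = 7*cos(g)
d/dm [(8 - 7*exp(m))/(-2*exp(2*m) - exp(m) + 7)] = (-(4*exp(m) + 1)*(7*exp(m) - 8) + 14*exp(2*m) + 7*exp(m) - 49)*exp(m)/(2*exp(2*m) + exp(m) - 7)^2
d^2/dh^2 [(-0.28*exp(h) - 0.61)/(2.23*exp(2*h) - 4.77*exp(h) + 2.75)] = (-1.392412*exp(4*h) - 15.112264*exp(3*h) + 29.768493*exp(2*h) - 2.58886899999999*exp(h) - 10.119175)*exp(h)/(11.089567*exp(6*h) - 71.162199*exp(5*h) + 193.243326*exp(4*h) - 284.043483*exp(3*h) + 238.30455*exp(2*h) - 108.219375*exp(h) + 20.796875)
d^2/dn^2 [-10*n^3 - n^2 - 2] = -60*n - 2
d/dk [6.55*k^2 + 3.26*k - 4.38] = 13.1*k + 3.26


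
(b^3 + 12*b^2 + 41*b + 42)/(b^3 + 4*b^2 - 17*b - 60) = (b^2 + 9*b + 14)/(b^2 + b - 20)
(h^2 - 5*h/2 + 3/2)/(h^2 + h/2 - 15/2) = (2*h^2 - 5*h + 3)/(2*h^2 + h - 15)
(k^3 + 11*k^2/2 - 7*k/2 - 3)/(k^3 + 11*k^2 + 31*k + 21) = (2*k^3 + 11*k^2 - 7*k - 6)/(2*(k^3 + 11*k^2 + 31*k + 21))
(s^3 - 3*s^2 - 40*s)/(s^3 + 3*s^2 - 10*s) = (s - 8)/(s - 2)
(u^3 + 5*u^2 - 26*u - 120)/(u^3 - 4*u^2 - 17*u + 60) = (u + 6)/(u - 3)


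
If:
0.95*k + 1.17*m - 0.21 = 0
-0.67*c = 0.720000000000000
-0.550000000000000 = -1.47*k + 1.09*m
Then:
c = -1.07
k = 0.32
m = -0.08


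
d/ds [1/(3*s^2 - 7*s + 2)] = (7 - 6*s)/(3*s^2 - 7*s + 2)^2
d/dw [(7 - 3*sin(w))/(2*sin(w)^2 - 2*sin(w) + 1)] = (6*sin(w)^2 - 28*sin(w) + 11)*cos(w)/(-2*sin(w) - cos(2*w) + 2)^2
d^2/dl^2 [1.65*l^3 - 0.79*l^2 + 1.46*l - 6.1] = 9.9*l - 1.58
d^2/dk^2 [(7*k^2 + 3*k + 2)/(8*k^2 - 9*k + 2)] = 8*(174*k^3 + 12*k^2 - 144*k + 53)/(512*k^6 - 1728*k^5 + 2328*k^4 - 1593*k^3 + 582*k^2 - 108*k + 8)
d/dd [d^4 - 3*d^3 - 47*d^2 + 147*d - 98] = 4*d^3 - 9*d^2 - 94*d + 147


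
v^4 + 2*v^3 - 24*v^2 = v^2*(v - 4)*(v + 6)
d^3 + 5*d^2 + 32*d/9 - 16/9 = (d - 1/3)*(d + 4/3)*(d + 4)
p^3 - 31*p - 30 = (p - 6)*(p + 1)*(p + 5)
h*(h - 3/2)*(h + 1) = h^3 - h^2/2 - 3*h/2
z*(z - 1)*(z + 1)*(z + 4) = z^4 + 4*z^3 - z^2 - 4*z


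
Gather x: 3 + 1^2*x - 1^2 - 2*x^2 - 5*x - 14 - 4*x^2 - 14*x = -6*x^2 - 18*x - 12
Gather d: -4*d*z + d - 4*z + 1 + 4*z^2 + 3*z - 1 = d*(1 - 4*z) + 4*z^2 - z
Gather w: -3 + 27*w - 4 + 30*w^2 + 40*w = 30*w^2 + 67*w - 7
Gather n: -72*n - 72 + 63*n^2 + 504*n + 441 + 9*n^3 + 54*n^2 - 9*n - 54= 9*n^3 + 117*n^2 + 423*n + 315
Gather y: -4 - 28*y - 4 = -28*y - 8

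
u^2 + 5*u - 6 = (u - 1)*(u + 6)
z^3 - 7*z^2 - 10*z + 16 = (z - 8)*(z - 1)*(z + 2)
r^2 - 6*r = r*(r - 6)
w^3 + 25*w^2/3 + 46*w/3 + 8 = (w + 1)*(w + 4/3)*(w + 6)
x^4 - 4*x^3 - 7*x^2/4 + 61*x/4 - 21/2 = (x - 7/2)*(x - 3/2)*(x - 1)*(x + 2)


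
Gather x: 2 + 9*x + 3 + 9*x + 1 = 18*x + 6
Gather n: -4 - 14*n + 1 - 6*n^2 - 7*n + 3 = -6*n^2 - 21*n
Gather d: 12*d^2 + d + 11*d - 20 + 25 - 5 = 12*d^2 + 12*d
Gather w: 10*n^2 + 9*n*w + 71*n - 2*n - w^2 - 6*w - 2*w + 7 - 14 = 10*n^2 + 69*n - w^2 + w*(9*n - 8) - 7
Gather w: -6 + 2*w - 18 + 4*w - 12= 6*w - 36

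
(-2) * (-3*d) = 6*d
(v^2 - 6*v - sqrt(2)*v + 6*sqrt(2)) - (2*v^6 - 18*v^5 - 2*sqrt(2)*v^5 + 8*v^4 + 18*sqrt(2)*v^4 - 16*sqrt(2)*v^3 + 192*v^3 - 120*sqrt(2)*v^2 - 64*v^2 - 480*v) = -2*v^6 + 2*sqrt(2)*v^5 + 18*v^5 - 18*sqrt(2)*v^4 - 8*v^4 - 192*v^3 + 16*sqrt(2)*v^3 + 65*v^2 + 120*sqrt(2)*v^2 - sqrt(2)*v + 474*v + 6*sqrt(2)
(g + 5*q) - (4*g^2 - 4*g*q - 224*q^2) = -4*g^2 + 4*g*q + g + 224*q^2 + 5*q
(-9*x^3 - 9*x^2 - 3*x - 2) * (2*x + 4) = -18*x^4 - 54*x^3 - 42*x^2 - 16*x - 8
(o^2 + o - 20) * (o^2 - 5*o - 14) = o^4 - 4*o^3 - 39*o^2 + 86*o + 280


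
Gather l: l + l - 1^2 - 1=2*l - 2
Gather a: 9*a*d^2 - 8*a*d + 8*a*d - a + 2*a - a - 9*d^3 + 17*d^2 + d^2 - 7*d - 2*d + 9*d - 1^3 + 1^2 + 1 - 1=9*a*d^2 - 9*d^3 + 18*d^2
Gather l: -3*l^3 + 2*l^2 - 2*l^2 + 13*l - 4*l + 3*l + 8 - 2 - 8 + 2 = -3*l^3 + 12*l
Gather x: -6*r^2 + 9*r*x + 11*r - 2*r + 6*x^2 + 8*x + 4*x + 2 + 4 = -6*r^2 + 9*r + 6*x^2 + x*(9*r + 12) + 6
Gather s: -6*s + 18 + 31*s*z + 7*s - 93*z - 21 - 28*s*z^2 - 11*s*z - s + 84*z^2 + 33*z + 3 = s*(-28*z^2 + 20*z) + 84*z^2 - 60*z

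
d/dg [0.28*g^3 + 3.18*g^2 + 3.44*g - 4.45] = 0.84*g^2 + 6.36*g + 3.44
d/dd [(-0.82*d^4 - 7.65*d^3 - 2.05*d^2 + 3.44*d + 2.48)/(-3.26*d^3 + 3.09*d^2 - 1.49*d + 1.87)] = (2.6732*d^6 - 5.06759999999998*d^5 - 26.6561*d^4 + 39.0922*d^3 - 26.2372*d^2 - 22.9934*d + 10.128)/(10.6276*d^6 - 20.1468*d^5 + 19.2629*d^4 - 21.4006*d^3 + 13.7767*d^2 - 5.5726*d + 3.4969)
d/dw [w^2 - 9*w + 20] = 2*w - 9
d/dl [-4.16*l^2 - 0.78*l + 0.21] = -8.32*l - 0.78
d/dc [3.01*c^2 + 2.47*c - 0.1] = 6.02*c + 2.47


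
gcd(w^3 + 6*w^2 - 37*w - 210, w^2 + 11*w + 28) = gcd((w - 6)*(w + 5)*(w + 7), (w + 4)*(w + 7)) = w + 7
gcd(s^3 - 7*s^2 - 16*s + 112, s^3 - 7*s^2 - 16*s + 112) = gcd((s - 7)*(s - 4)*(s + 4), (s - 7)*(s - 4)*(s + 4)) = s^3 - 7*s^2 - 16*s + 112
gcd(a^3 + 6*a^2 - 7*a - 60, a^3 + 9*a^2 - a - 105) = a^2 + 2*a - 15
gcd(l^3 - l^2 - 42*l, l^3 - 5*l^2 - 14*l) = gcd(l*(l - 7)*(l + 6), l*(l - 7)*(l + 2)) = l^2 - 7*l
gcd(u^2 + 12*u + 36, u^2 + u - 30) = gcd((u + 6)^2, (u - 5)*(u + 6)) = u + 6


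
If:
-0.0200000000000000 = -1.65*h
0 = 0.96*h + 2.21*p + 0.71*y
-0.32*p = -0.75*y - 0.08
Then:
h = 0.01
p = 0.03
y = -0.10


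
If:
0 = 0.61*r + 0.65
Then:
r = -1.07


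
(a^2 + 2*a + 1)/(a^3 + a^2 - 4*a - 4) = (a + 1)/(a^2 - 4)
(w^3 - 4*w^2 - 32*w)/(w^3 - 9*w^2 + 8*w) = (w + 4)/(w - 1)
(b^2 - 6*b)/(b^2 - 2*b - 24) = b/(b + 4)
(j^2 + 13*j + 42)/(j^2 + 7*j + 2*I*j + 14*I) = (j + 6)/(j + 2*I)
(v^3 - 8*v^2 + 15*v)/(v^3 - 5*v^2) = (v - 3)/v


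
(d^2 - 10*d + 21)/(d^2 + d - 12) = (d - 7)/(d + 4)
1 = 1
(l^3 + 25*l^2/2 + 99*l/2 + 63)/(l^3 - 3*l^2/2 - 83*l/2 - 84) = (l + 6)/(l - 8)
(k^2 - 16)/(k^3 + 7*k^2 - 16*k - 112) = 1/(k + 7)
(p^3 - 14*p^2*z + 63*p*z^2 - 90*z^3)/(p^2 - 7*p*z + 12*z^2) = (-p^2 + 11*p*z - 30*z^2)/(-p + 4*z)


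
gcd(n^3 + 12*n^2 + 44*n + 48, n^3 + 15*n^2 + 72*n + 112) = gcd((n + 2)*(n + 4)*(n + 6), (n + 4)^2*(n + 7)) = n + 4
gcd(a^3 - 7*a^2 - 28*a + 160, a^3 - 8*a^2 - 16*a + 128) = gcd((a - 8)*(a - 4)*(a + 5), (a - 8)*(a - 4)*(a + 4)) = a^2 - 12*a + 32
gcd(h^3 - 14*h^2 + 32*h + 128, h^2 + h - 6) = 1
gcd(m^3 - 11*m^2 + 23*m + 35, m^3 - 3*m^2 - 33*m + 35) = m - 7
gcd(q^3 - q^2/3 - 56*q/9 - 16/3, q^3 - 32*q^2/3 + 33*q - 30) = q - 3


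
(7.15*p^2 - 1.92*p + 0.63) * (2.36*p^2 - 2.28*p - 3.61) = 16.874*p^4 - 20.8332*p^3 - 19.9471*p^2 + 5.4948*p - 2.2743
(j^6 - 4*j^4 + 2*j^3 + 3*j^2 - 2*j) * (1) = j^6 - 4*j^4 + 2*j^3 + 3*j^2 - 2*j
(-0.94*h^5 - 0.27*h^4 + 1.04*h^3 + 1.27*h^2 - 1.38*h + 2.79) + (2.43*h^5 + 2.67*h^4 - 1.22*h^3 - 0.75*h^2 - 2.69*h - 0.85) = 1.49*h^5 + 2.4*h^4 - 0.18*h^3 + 0.52*h^2 - 4.07*h + 1.94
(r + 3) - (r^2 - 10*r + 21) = -r^2 + 11*r - 18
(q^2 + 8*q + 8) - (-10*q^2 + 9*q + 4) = 11*q^2 - q + 4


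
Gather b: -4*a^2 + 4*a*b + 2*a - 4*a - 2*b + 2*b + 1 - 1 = -4*a^2 + 4*a*b - 2*a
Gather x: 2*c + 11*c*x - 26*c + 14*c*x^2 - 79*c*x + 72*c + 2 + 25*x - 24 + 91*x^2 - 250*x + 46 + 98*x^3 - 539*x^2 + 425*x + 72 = 48*c + 98*x^3 + x^2*(14*c - 448) + x*(200 - 68*c) + 96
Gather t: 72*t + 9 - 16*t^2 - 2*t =-16*t^2 + 70*t + 9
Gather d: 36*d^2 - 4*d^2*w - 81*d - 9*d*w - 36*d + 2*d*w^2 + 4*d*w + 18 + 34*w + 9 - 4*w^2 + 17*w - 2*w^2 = d^2*(36 - 4*w) + d*(2*w^2 - 5*w - 117) - 6*w^2 + 51*w + 27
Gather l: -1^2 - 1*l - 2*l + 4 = 3 - 3*l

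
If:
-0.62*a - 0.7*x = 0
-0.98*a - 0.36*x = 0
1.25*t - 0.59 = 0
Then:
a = 0.00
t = 0.47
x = 0.00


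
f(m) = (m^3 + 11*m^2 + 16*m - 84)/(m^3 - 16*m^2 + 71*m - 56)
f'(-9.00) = -0.02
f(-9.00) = 0.02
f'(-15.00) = -0.02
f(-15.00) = 0.15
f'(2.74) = 2.29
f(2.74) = 1.62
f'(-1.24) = 0.39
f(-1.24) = 0.52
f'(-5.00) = 0.03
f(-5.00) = 0.01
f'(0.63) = 10.16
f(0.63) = 3.99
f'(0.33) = 3.32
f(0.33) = 2.26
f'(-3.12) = 0.10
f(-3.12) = 0.12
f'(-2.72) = 0.14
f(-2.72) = 0.17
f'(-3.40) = 0.09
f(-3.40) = 0.10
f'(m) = (-3*m^2 + 32*m - 71)*(m^3 + 11*m^2 + 16*m - 84)/(m^3 - 16*m^2 + 71*m - 56)^2 + (3*m^2 + 22*m + 16)/(m^3 - 16*m^2 + 71*m - 56) = (-27*m^4 + 110*m^3 + 1121*m^2 - 3920*m + 5068)/(m^6 - 32*m^5 + 398*m^4 - 2384*m^3 + 6833*m^2 - 7952*m + 3136)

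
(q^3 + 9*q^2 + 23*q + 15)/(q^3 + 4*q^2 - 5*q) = (q^2 + 4*q + 3)/(q*(q - 1))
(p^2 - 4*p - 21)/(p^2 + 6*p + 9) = (p - 7)/(p + 3)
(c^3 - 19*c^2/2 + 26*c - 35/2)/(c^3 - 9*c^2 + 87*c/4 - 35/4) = 2*(c - 1)/(2*c - 1)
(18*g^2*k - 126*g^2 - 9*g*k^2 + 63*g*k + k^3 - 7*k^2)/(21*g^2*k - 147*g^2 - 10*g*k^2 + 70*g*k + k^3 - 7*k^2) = (6*g - k)/(7*g - k)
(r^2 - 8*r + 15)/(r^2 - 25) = (r - 3)/(r + 5)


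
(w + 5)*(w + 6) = w^2 + 11*w + 30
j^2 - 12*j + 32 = (j - 8)*(j - 4)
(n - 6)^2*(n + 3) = n^3 - 9*n^2 + 108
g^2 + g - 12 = (g - 3)*(g + 4)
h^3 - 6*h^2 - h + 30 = (h - 5)*(h - 3)*(h + 2)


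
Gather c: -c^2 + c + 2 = -c^2 + c + 2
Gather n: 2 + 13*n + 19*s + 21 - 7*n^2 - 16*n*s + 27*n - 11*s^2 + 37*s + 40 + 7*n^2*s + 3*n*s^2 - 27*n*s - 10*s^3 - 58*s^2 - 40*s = n^2*(7*s - 7) + n*(3*s^2 - 43*s + 40) - 10*s^3 - 69*s^2 + 16*s + 63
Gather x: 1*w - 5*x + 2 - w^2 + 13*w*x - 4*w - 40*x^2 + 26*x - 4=-w^2 - 3*w - 40*x^2 + x*(13*w + 21) - 2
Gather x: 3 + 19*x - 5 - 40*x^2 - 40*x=-40*x^2 - 21*x - 2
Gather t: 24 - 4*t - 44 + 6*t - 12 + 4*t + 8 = 6*t - 24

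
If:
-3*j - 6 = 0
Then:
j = -2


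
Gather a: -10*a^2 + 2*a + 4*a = -10*a^2 + 6*a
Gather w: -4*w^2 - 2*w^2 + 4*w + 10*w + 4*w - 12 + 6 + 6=-6*w^2 + 18*w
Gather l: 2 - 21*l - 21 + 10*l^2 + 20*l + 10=10*l^2 - l - 9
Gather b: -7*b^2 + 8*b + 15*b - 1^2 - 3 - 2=-7*b^2 + 23*b - 6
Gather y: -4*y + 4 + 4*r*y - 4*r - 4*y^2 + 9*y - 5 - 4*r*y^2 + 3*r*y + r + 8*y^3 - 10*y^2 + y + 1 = -3*r + 8*y^3 + y^2*(-4*r - 14) + y*(7*r + 6)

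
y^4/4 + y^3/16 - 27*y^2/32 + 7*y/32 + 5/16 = (y/4 + 1/2)*(y - 5/4)*(y - 1)*(y + 1/2)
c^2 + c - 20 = (c - 4)*(c + 5)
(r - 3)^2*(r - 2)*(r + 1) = r^4 - 7*r^3 + 13*r^2 + 3*r - 18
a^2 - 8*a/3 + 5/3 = (a - 5/3)*(a - 1)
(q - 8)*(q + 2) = q^2 - 6*q - 16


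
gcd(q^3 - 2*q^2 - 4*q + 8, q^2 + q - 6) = q - 2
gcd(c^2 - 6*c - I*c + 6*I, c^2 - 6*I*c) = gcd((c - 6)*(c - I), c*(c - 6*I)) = 1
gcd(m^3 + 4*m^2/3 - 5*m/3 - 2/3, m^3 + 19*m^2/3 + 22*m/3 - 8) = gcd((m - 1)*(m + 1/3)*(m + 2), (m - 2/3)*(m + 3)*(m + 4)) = 1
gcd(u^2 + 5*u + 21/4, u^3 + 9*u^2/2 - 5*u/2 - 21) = u + 7/2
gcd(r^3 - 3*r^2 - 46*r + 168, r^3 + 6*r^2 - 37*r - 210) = r^2 + r - 42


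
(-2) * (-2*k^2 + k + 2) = 4*k^2 - 2*k - 4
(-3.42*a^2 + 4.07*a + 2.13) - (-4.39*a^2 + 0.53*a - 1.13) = 0.97*a^2 + 3.54*a + 3.26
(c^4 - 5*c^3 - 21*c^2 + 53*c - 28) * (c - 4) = c^5 - 9*c^4 - c^3 + 137*c^2 - 240*c + 112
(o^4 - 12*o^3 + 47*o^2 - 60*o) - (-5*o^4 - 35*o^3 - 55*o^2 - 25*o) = 6*o^4 + 23*o^3 + 102*o^2 - 35*o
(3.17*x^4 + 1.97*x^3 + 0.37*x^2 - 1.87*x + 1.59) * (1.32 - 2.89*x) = -9.1613*x^5 - 1.5089*x^4 + 1.5311*x^3 + 5.8927*x^2 - 7.0635*x + 2.0988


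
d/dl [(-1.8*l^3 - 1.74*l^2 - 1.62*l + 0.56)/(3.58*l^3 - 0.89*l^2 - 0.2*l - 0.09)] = (7.8312*l^4 + 12.3192*l^3 - 6.6222*l^2 + 1.31*l + 0.2578)/(12.8164*l^6 - 6.3724*l^5 - 0.6399*l^4 - 0.2884*l^3 + 0.2002*l^2 + 0.036*l + 0.0081)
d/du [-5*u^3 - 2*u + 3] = -15*u^2 - 2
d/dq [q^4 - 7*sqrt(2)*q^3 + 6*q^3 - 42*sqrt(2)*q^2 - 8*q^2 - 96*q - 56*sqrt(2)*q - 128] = 4*q^3 - 21*sqrt(2)*q^2 + 18*q^2 - 84*sqrt(2)*q - 16*q - 96 - 56*sqrt(2)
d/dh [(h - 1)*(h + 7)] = 2*h + 6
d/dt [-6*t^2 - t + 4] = -12*t - 1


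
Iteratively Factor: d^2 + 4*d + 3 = (d + 3)*(d + 1)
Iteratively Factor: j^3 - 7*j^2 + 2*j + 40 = (j - 4)*(j^2 - 3*j - 10) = (j - 4)*(j + 2)*(j - 5)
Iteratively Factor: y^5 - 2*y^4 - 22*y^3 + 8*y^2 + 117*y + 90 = (y - 3)*(y^4 + y^3 - 19*y^2 - 49*y - 30) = (y - 3)*(y + 2)*(y^3 - y^2 - 17*y - 15) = (y - 3)*(y + 1)*(y + 2)*(y^2 - 2*y - 15) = (y - 5)*(y - 3)*(y + 1)*(y + 2)*(y + 3)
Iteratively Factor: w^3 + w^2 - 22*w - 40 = (w - 5)*(w^2 + 6*w + 8) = (w - 5)*(w + 4)*(w + 2)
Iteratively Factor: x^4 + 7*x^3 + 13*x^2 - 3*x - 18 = (x + 3)*(x^3 + 4*x^2 + x - 6) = (x + 3)^2*(x^2 + x - 2) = (x - 1)*(x + 3)^2*(x + 2)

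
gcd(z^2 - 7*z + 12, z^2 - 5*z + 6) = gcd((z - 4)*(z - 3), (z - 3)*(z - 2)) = z - 3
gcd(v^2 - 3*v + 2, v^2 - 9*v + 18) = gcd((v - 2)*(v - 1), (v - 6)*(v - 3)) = 1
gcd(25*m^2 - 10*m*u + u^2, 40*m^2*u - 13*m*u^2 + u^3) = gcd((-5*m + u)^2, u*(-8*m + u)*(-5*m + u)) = -5*m + u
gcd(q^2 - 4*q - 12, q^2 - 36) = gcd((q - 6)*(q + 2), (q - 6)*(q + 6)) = q - 6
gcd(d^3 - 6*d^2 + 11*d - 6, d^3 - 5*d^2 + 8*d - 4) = d^2 - 3*d + 2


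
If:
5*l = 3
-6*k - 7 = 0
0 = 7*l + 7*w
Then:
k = -7/6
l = 3/5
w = -3/5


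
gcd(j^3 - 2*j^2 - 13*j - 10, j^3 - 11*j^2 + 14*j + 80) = j^2 - 3*j - 10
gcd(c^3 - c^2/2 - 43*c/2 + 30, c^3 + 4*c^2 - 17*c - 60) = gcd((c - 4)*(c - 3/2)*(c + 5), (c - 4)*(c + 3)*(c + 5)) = c^2 + c - 20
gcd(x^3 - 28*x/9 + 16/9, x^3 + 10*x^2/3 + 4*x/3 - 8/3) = x^2 + 4*x/3 - 4/3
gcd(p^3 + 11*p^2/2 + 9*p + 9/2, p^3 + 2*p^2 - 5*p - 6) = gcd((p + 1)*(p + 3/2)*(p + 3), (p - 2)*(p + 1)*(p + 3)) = p^2 + 4*p + 3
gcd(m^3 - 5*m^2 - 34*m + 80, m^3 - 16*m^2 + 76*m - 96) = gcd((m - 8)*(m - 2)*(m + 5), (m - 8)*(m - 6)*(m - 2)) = m^2 - 10*m + 16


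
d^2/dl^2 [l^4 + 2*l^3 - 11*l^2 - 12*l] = 12*l^2 + 12*l - 22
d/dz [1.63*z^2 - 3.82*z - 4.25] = 3.26*z - 3.82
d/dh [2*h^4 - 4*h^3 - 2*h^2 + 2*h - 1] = 8*h^3 - 12*h^2 - 4*h + 2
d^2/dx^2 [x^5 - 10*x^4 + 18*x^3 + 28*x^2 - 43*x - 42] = 20*x^3 - 120*x^2 + 108*x + 56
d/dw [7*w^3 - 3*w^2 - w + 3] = 21*w^2 - 6*w - 1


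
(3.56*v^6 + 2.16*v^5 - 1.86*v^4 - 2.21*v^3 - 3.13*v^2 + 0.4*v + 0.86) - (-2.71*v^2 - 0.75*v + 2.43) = 3.56*v^6 + 2.16*v^5 - 1.86*v^4 - 2.21*v^3 - 0.42*v^2 + 1.15*v - 1.57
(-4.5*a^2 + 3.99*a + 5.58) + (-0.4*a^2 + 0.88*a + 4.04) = -4.9*a^2 + 4.87*a + 9.62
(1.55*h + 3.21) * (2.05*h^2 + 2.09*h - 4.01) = 3.1775*h^3 + 9.82*h^2 + 0.4934*h - 12.8721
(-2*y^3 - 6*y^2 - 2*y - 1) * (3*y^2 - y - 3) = -6*y^5 - 16*y^4 + 6*y^3 + 17*y^2 + 7*y + 3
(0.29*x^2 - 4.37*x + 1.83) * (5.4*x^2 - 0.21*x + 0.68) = 1.566*x^4 - 23.6589*x^3 + 10.9969*x^2 - 3.3559*x + 1.2444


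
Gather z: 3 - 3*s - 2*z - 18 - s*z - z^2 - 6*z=-3*s - z^2 + z*(-s - 8) - 15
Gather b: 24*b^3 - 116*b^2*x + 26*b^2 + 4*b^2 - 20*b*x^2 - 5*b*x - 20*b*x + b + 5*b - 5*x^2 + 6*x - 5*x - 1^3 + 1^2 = 24*b^3 + b^2*(30 - 116*x) + b*(-20*x^2 - 25*x + 6) - 5*x^2 + x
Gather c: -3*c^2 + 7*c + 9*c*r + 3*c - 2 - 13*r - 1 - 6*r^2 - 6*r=-3*c^2 + c*(9*r + 10) - 6*r^2 - 19*r - 3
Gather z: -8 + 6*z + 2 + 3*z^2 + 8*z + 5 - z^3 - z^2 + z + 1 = -z^3 + 2*z^2 + 15*z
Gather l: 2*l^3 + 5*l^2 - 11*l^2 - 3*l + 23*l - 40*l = 2*l^3 - 6*l^2 - 20*l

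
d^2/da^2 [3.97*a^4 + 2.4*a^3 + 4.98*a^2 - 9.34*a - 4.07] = 47.64*a^2 + 14.4*a + 9.96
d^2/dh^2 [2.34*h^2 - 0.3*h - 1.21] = 4.68000000000000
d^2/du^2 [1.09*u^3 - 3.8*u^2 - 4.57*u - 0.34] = 6.54*u - 7.6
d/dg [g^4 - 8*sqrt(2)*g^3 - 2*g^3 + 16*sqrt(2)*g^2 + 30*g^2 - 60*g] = 4*g^3 - 24*sqrt(2)*g^2 - 6*g^2 + 32*sqrt(2)*g + 60*g - 60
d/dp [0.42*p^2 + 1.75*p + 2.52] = 0.84*p + 1.75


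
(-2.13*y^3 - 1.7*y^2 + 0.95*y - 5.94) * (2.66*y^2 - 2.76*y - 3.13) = -5.6658*y^5 + 1.3568*y^4 + 13.8859*y^3 - 13.1014*y^2 + 13.4209*y + 18.5922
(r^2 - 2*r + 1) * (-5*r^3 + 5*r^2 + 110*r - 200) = -5*r^5 + 15*r^4 + 95*r^3 - 415*r^2 + 510*r - 200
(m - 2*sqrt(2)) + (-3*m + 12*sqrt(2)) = -2*m + 10*sqrt(2)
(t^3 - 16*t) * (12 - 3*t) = -3*t^4 + 12*t^3 + 48*t^2 - 192*t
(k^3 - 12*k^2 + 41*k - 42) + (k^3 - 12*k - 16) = 2*k^3 - 12*k^2 + 29*k - 58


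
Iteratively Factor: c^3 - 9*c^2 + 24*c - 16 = (c - 4)*(c^2 - 5*c + 4) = (c - 4)*(c - 1)*(c - 4)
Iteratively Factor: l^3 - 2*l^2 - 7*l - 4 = (l + 1)*(l^2 - 3*l - 4) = (l - 4)*(l + 1)*(l + 1)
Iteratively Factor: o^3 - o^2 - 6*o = (o + 2)*(o^2 - 3*o) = (o - 3)*(o + 2)*(o)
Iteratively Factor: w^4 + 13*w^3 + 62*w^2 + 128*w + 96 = (w + 4)*(w^3 + 9*w^2 + 26*w + 24) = (w + 2)*(w + 4)*(w^2 + 7*w + 12) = (w + 2)*(w + 3)*(w + 4)*(w + 4)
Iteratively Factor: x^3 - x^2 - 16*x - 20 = (x - 5)*(x^2 + 4*x + 4) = (x - 5)*(x + 2)*(x + 2)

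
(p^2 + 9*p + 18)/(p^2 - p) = (p^2 + 9*p + 18)/(p*(p - 1))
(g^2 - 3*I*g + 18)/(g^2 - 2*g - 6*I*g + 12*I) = (g + 3*I)/(g - 2)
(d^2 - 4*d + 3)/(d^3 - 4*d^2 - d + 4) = (d - 3)/(d^2 - 3*d - 4)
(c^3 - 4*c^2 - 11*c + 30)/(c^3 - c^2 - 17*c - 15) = (c - 2)/(c + 1)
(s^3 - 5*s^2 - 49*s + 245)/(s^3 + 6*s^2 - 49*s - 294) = (s - 5)/(s + 6)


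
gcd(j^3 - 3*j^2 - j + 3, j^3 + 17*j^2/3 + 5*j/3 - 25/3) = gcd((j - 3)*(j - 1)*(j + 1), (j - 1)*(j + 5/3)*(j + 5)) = j - 1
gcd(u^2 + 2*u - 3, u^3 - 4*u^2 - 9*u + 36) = u + 3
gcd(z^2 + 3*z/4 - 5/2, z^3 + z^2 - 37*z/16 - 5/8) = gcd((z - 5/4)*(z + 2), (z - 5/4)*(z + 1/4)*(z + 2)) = z^2 + 3*z/4 - 5/2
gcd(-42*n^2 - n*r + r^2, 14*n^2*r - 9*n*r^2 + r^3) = -7*n + r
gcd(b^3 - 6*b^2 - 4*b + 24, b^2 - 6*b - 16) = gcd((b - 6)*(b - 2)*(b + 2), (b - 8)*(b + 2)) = b + 2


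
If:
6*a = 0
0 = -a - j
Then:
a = 0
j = 0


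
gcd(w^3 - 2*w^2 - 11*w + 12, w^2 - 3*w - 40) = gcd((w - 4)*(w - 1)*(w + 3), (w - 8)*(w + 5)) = 1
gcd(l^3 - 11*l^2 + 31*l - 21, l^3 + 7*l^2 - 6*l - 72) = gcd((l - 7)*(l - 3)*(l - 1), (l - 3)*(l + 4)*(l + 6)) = l - 3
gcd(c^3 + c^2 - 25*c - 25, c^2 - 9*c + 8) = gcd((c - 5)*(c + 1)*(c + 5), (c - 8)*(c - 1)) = 1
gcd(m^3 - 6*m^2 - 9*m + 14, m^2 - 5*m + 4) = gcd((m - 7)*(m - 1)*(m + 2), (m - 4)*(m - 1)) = m - 1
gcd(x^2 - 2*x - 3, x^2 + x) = x + 1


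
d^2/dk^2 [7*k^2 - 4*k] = 14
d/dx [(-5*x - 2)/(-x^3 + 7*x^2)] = (-10*x^2 + 29*x + 28)/(x^3*(x^2 - 14*x + 49))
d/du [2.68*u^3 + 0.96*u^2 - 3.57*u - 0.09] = 8.04*u^2 + 1.92*u - 3.57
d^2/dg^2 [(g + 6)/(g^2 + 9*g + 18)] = 2/(g^3 + 9*g^2 + 27*g + 27)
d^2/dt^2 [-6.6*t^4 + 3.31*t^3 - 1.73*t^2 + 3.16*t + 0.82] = -79.2*t^2 + 19.86*t - 3.46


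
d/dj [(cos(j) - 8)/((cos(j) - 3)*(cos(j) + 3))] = (cos(j)^2 - 16*cos(j) + 9)*sin(j)/((cos(j) - 3)^2*(cos(j) + 3)^2)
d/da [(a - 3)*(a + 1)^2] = (a + 1)*(3*a - 5)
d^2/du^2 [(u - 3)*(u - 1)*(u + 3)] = 6*u - 2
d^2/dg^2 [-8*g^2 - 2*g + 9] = -16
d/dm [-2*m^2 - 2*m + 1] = -4*m - 2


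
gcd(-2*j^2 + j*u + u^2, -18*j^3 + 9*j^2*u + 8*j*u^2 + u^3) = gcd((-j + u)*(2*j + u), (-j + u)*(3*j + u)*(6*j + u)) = -j + u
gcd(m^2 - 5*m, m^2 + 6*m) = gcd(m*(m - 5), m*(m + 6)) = m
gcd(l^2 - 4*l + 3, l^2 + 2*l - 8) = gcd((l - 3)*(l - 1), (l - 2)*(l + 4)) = 1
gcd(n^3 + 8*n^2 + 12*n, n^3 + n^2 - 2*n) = n^2 + 2*n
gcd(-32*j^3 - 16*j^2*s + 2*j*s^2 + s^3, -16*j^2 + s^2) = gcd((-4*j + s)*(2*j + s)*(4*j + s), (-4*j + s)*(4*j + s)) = -16*j^2 + s^2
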